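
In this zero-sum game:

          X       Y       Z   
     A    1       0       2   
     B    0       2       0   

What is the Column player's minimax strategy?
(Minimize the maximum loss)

Column should play X, value = 1

Work:
Column player minimizes Row's maximum payoff:
Column X: max payoff to Row = 1
Column Y: max payoff to Row = 2
Column Z: max payoff to Row = 2
Minimum is 1, achieved by column X.
Minimax strategy: X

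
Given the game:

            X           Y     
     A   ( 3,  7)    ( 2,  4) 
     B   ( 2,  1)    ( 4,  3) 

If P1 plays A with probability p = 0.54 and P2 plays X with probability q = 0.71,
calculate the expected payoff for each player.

E[P1] = 2.6502, E[P2] = 4.037

Work:
E[P1] = p·q·π₁(A,X) + p·(1-q)·π₁(A,Y) + (1-p)·q·π₁(B,X) + (1-p)·(1-q)·π₁(B,Y)
= 0.54·0.71·3 + 0.54·0.29·2 + 0.46·0.71·2 + 0.46·0.29·4
= 2.6502

E[P2] = 4.037 (similar calculation)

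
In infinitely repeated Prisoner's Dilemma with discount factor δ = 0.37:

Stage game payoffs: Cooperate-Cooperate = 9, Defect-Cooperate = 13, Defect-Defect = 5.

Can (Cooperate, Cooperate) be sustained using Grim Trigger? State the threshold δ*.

δ* = 0.5; since δ = 0.37 < 0.5, cooperation cannot be sustained

Work:
For Grim Trigger:
Cooperate forever: 9/(1-δ)
Defect then punished: 13 + 5·δ/(1-δ)
Need: 9/(1-δ) ≥ 13 + 5·δ/(1-δ)
Solving: δ ≥ (T-R)/(T-P) = (13-9)/(13-5) = 0.5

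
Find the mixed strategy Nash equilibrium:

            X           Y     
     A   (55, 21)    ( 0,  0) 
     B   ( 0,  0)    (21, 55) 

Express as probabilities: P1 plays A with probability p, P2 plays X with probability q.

p = 0.7237, q = 0.2763

Work:
Find probabilities that make opponent indifferent:
P2 chooses q to make P1 indifferent between A and B
P1 chooses p to make P2 indifferent between X and Y
Mixed NE: P1 plays (A: 0.7237, B: 0.2763), P2 plays (X: 0.2763, Y: 0.7237)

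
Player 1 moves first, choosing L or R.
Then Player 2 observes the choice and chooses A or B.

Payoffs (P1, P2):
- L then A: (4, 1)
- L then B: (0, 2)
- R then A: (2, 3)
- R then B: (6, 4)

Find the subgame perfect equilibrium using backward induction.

P1 plays R, P2 plays B after L and B after R; Payoff (6, 4)

Work:
Backward induction:
After L: P2 chooses B → P1 gets 0
After R: P2 chooses B → P1 gets 6
P1 chooses R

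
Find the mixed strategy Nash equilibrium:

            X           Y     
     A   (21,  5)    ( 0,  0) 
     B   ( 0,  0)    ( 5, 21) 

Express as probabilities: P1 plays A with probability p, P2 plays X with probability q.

p = 0.8077, q = 0.1923

Work:
Find probabilities that make opponent indifferent:
P2 chooses q to make P1 indifferent between A and B
P1 chooses p to make P2 indifferent between X and Y
Mixed NE: P1 plays (A: 0.8077, B: 0.1923), P2 plays (X: 0.1923, Y: 0.8077)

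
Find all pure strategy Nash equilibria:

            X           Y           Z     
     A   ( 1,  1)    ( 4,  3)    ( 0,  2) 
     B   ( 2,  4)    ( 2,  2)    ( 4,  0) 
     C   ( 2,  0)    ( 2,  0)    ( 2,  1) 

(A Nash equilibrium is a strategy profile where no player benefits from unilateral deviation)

Nash equilibrium: (A, Y), (B, X)

Work:
Best responses:
  P1 vs X: payoffs [1, 2, 2] → best response B/C (payoff 2)
  P1 vs Y: payoffs [4, 2, 2] → best response A (payoff 4)
  P1 vs Z: payoffs [0, 4, 2] → best response B (payoff 4)
  P2 vs A: payoffs [1, 3, 2] → best response Y (payoff 3)
  P2 vs B: payoffs [4, 2, 0] → best response X (payoff 4)
  P2 vs C: payoffs [0, 0, 1] → best response Z (payoff 1)
Mutual best responses: (A,Y), (B,X) → Nash equilibria.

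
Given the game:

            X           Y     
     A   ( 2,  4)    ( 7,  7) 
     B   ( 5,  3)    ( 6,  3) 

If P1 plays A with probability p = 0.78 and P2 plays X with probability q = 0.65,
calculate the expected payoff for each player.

E[P1] = 4.102, E[P2] = 4.599

Work:
E[P1] = p·q·π₁(A,X) + p·(1-q)·π₁(A,Y) + (1-p)·q·π₁(B,X) + (1-p)·(1-q)·π₁(B,Y)
= 0.78·0.65·2 + 0.78·0.35·7 + 0.22·0.65·5 + 0.22·0.35·6
= 4.102

E[P2] = 4.599 (similar calculation)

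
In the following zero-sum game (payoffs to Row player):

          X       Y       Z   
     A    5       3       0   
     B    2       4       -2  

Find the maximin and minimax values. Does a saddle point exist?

Maximin = 0, Minimax = 0, Saddle: True

Work:
Row minimums: [0, -2] → maximin = 0
Column maximums: [5, 4, 0] → minimax = 0
Saddle point exists! Game value = 0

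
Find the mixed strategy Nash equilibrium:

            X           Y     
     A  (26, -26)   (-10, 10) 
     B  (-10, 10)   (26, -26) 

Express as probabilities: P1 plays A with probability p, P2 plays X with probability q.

p = 0.5, q = 0.5

Work:
Find probabilities that make opponent indifferent:
P2 chooses q to make P1 indifferent between A and B
P1 chooses p to make P2 indifferent between X and Y
Mixed NE: P1 plays (A: 0.5, B: 0.5), P2 plays (X: 0.5, Y: 0.5)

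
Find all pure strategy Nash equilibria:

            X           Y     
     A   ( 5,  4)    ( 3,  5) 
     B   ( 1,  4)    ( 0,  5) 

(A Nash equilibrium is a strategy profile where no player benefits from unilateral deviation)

Nash equilibrium: (A, Y)

Work:
Best responses:
  P1 vs X: payoffs [5, 1] → best response A (payoff 5)
  P1 vs Y: payoffs [3, 0] → best response A (payoff 3)
  P2 vs A: payoffs [4, 5] → best response Y (payoff 5)
  P2 vs B: payoffs [4, 5] → best response Y (payoff 5)
Mutual best responses: (A,Y) → Nash equilibria.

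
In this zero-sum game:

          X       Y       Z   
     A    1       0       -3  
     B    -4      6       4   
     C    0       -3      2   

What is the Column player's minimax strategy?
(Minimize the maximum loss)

Column should play X, value = 1

Work:
Column player minimizes Row's maximum payoff:
Column X: max payoff to Row = 1
Column Y: max payoff to Row = 6
Column Z: max payoff to Row = 4
Minimum is 1, achieved by column X.
Minimax strategy: X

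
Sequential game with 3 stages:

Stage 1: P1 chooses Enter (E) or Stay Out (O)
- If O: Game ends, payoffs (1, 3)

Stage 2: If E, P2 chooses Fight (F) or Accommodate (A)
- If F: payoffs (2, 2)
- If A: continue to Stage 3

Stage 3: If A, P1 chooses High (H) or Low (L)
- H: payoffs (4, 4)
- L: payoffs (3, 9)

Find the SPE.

SPE: (E, A, H); Outcome (4, 4)

Work:
Stage 3: P1 chooses H (4 vs 3)
Stage 2: P2: F->2, A->4 (anticipating H). Choose A
Stage 1: P1: O->1, E->4 (anticipating A, H). Choose E
SPE path: E -> A -> H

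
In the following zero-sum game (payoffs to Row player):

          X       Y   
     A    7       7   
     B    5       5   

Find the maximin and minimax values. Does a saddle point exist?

Maximin = 7, Minimax = 7, Saddle: True

Work:
Row minimums: [7, 5] → maximin = 7
Column maximums: [7, 7] → minimax = 7
Saddle point exists! Game value = 7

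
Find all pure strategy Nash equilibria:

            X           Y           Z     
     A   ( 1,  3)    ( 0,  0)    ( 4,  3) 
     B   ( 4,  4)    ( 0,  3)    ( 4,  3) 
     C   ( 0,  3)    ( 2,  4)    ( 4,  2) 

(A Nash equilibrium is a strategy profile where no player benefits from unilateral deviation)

Nash equilibrium: (A, Z), (B, X), (C, Y)

Work:
Best responses:
  P1 vs X: payoffs [1, 4, 0] → best response B (payoff 4)
  P1 vs Y: payoffs [0, 0, 2] → best response C (payoff 2)
  P1 vs Z: payoffs [4, 4, 4] → best response A/B/C (payoff 4)
  P2 vs A: payoffs [3, 0, 3] → best response X/Z (payoff 3)
  P2 vs B: payoffs [4, 3, 3] → best response X (payoff 4)
  P2 vs C: payoffs [3, 4, 2] → best response Y (payoff 4)
Mutual best responses: (A,Z), (B,X), (C,Y) → Nash equilibria.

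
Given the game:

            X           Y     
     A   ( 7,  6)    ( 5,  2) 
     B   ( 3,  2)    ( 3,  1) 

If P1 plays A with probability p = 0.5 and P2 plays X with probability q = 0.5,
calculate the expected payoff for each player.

E[P1] = 4.5, E[P2] = 2.75

Work:
E[P1] = p·q·π₁(A,X) + p·(1-q)·π₁(A,Y) + (1-p)·q·π₁(B,X) + (1-p)·(1-q)·π₁(B,Y)
= 0.5·0.5·7 + 0.5·0.5·5 + 0.5·0.5·3 + 0.5·0.5·3
= 4.5

E[P2] = 2.75 (similar calculation)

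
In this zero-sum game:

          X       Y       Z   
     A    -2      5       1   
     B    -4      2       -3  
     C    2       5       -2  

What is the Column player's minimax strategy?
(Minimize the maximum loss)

Column should play Z, value = 1

Work:
Column player minimizes Row's maximum payoff:
Column X: max payoff to Row = 2
Column Y: max payoff to Row = 5
Column Z: max payoff to Row = 1
Minimum is 1, achieved by column Z.
Minimax strategy: Z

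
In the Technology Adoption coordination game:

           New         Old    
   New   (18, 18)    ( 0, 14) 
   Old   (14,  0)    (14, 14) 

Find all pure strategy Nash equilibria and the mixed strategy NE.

Pure NE: (New, New) and (Old, Old); Mixed NE: p = 0.7778, q = 0.7778

Work:
Check pure NE:
(New, New): (18, 18) - no unilateral deviation beneficial
(Old, Old): (14, 14) - no unilateral deviation beneficial
Mixed NE: P1 plays New with p = 0.7778, P2 plays New with q = 0.7778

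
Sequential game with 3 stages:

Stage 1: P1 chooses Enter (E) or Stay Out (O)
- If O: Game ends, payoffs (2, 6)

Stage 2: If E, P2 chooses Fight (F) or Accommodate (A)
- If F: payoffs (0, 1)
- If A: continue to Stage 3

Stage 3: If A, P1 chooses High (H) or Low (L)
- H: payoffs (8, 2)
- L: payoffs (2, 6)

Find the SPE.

SPE: (E, A, H); Outcome (8, 2)

Work:
Stage 3: P1 chooses H (8 vs 2)
Stage 2: P2: F->1, A->2 (anticipating H). Choose A
Stage 1: P1: O->2, E->8 (anticipating A, H). Choose E
SPE path: E -> A -> H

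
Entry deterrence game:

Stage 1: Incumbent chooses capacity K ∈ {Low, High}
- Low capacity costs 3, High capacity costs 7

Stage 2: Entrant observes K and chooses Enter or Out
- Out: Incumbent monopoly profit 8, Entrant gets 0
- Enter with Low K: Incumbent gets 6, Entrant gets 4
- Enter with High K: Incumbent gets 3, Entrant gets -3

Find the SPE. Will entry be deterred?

SPE: (Low, Enter|Low, Out|High); Entry not deterred. Incumbent net profit = 3, Entrant gets 4

Work:
After Low K: Entrant enters (4 > 0)
After High K: Entrant stays out (-3 < 0)
Incumbent: Low → 6−3=3, High → 8−7=1
Incumbent chooses Low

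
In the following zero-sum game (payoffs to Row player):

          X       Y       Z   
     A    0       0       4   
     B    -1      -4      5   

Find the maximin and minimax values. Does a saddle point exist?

Maximin = 0, Minimax = 0, Saddle: True

Work:
Row minimums: [0, -4] → maximin = 0
Column maximums: [0, 0, 5] → minimax = 0
Saddle point exists! Game value = 0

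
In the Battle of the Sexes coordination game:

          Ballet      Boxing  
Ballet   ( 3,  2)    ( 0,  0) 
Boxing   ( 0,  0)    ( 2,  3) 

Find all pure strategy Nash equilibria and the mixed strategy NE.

Pure NE: (Ballet, Ballet) and (Boxing, Boxing); Mixed NE: p = 0.6, q = 0.4

Work:
Check pure NE:
(Ballet, Ballet): (3, 2) - no unilateral deviation beneficial
(Boxing, Boxing): (2, 3) - no unilateral deviation beneficial
Mixed NE: P1 plays Ballet with p = 0.6, P2 plays Ballet with q = 0.4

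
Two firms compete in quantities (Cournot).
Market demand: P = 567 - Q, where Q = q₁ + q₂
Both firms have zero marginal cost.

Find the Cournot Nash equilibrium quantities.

q₁* = q₂* = 189.0; P* = 189.0

Work:
Profit: π_i = P·q_i = (a - q_i - q_j)·q_i
FOC: ∂π_i/∂q_i = a - 2q_i - q_j = 0
Reaction function: q_i = (567 - q_j)/2
Symmetry: q* = 567/3 = 189.0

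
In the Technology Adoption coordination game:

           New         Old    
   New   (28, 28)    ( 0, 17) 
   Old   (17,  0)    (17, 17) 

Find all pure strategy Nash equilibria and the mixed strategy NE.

Pure NE: (New, New) and (Old, Old); Mixed NE: p = 0.6071, q = 0.6071

Work:
Check pure NE:
(New, New): (28, 28) - no unilateral deviation beneficial
(Old, Old): (17, 17) - no unilateral deviation beneficial
Mixed NE: P1 plays New with p = 0.6071, P2 plays New with q = 0.6071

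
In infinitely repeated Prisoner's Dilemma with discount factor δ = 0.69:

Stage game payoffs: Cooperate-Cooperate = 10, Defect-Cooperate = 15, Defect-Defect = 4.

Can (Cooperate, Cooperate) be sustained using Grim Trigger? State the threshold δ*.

δ* = 0.4545; since δ = 0.69 ≥ 0.4545, cooperation can be sustained

Work:
For Grim Trigger:
Cooperate forever: 10/(1-δ)
Defect then punished: 15 + 4·δ/(1-δ)
Need: 10/(1-δ) ≥ 15 + 4·δ/(1-δ)
Solving: δ ≥ (T-R)/(T-P) = (15-10)/(15-4) = 0.4545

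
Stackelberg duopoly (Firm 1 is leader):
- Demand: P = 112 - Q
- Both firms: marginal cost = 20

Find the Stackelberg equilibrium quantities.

q₁* (leader) = 46.0, q₂* (follower) = 23.0

Work:
Follower's reaction: q₂ = (a - c - q₁)/2
Leader substitutes: π₁ = q₁·(a - q₁ - (a-c-q₁)/2 - c)
FOC: q₁* = (112 - 20)/2 = 46.00
Then: q₂* = (112 - 20 - 46.0)/2 = 23.00
Leader has first-mover advantage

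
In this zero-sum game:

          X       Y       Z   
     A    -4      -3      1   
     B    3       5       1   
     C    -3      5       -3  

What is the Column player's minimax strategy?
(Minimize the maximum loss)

Column should play Z, value = 1

Work:
Column player minimizes Row's maximum payoff:
Column X: max payoff to Row = 3
Column Y: max payoff to Row = 5
Column Z: max payoff to Row = 1
Minimum is 1, achieved by column Z.
Minimax strategy: Z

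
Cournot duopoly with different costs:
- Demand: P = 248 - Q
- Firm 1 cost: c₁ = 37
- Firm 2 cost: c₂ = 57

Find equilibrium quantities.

q₁* = 77.0, q₂* = 57.0

Work:
Reaction: q₁ = (248 - 37 - q₂)/2
Reaction: q₂ = (248 - 57 - q₁)/2
Solve simultaneously:
q₁* = (248 - 2×37 + 57)/3 = 77.0
q₂* = (248 - 2×57 + 37)/3 = 57.0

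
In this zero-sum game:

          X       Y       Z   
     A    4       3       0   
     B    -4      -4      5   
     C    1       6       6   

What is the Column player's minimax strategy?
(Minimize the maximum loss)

Column should play X, value = 4

Work:
Column player minimizes Row's maximum payoff:
Column X: max payoff to Row = 4
Column Y: max payoff to Row = 6
Column Z: max payoff to Row = 6
Minimum is 4, achieved by column X.
Minimax strategy: X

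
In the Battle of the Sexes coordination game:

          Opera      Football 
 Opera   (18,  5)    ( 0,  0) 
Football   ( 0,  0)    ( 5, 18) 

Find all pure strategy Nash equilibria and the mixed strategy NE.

Pure NE: (Opera, Opera) and (Football, Football); Mixed NE: p = 0.7826, q = 0.2174

Work:
Check pure NE:
(Opera, Opera): (18, 5) - no unilateral deviation beneficial
(Football, Football): (5, 18) - no unilateral deviation beneficial
Mixed NE: P1 plays Opera with p = 0.7826, P2 plays Opera with q = 0.2174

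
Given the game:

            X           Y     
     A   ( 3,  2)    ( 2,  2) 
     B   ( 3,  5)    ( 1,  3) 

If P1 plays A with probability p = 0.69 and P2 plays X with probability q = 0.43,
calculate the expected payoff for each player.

E[P1] = 2.2533, E[P2] = 2.5766

Work:
E[P1] = p·q·π₁(A,X) + p·(1-q)·π₁(A,Y) + (1-p)·q·π₁(B,X) + (1-p)·(1-q)·π₁(B,Y)
= 0.69·0.43·3 + 0.69·0.57·2 + 0.31·0.43·3 + 0.31·0.57·1
= 2.2533

E[P2] = 2.5766 (similar calculation)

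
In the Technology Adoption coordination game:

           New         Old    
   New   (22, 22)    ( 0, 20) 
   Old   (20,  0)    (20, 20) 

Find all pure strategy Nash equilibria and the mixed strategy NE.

Pure NE: (New, New) and (Old, Old); Mixed NE: p = 0.9091, q = 0.9091

Work:
Check pure NE:
(New, New): (22, 22) - no unilateral deviation beneficial
(Old, Old): (20, 20) - no unilateral deviation beneficial
Mixed NE: P1 plays New with p = 0.9091, P2 plays New with q = 0.9091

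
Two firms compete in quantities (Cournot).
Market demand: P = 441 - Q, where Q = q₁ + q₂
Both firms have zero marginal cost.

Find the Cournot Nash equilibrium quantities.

q₁* = q₂* = 147.0; P* = 147.0

Work:
Profit: π_i = P·q_i = (a - q_i - q_j)·q_i
FOC: ∂π_i/∂q_i = a - 2q_i - q_j = 0
Reaction function: q_i = (441 - q_j)/2
Symmetry: q* = 441/3 = 147.0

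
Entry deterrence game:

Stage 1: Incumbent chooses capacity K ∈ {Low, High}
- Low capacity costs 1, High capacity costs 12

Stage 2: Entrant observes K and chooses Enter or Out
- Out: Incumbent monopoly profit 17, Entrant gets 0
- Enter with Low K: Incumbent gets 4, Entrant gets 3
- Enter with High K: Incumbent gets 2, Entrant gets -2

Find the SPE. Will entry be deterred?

SPE: (High, Enter|Low, Out|High); Entry deterred. Incumbent net profit = 5

Work:
After Low K: Entrant enters (3 > 0)
After High K: Entrant stays out (-2 < 0)
Incumbent: Low → 4−1=3, High → 17−12=5
Incumbent chooses High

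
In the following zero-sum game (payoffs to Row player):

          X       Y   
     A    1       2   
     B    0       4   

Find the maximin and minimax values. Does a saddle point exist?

Maximin = 1, Minimax = 1, Saddle: True

Work:
Row minimums: [1, 0] → maximin = 1
Column maximums: [1, 4] → minimax = 1
Saddle point exists! Game value = 1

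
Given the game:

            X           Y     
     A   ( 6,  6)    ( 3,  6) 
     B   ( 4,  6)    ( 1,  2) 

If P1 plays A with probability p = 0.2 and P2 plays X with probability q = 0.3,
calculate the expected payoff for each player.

E[P1] = 2.3, E[P2] = 3.76

Work:
E[P1] = p·q·π₁(A,X) + p·(1-q)·π₁(A,Y) + (1-p)·q·π₁(B,X) + (1-p)·(1-q)·π₁(B,Y)
= 0.2·0.3·6 + 0.2·0.7·3 + 0.8·0.3·4 + 0.8·0.7·1
= 2.3

E[P2] = 3.76 (similar calculation)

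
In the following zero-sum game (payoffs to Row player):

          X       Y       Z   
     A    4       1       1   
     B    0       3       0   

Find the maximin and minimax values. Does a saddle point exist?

Maximin = 1, Minimax = 1, Saddle: True

Work:
Row minimums: [1, 0] → maximin = 1
Column maximums: [4, 3, 1] → minimax = 1
Saddle point exists! Game value = 1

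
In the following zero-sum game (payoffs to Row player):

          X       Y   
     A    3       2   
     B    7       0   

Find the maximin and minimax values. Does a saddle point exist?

Maximin = 2, Minimax = 2, Saddle: True

Work:
Row minimums: [2, 0] → maximin = 2
Column maximums: [7, 2] → minimax = 2
Saddle point exists! Game value = 2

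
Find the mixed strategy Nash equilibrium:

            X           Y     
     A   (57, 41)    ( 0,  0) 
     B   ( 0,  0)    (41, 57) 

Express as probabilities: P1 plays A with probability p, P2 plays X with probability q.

p = 0.5816, q = 0.4184

Work:
Find probabilities that make opponent indifferent:
P2 chooses q to make P1 indifferent between A and B
P1 chooses p to make P2 indifferent between X and Y
Mixed NE: P1 plays (A: 0.5816, B: 0.4184), P2 plays (X: 0.4184, Y: 0.5816)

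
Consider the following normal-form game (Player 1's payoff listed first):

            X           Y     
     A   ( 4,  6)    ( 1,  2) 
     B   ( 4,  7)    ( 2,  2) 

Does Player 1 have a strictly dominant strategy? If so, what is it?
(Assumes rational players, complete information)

No strictly dominant strategy exists for Player 1

Work:
A strategy strictly dominates another if it gives a strictly higher payoff against every opponent action. Compare each pair of P1's strategies column-by-column:
  A vs B: [4 vs 4, 1 vs 2] → A does not strictly dominate B (column X: 4 ≤ 4)
  B vs A: [4 vs 4, 2 vs 1] → B does not strictly dominate A (column X: 4 ≤ 4)
No single strategy strictly dominates all others → no strictly dominant strategy.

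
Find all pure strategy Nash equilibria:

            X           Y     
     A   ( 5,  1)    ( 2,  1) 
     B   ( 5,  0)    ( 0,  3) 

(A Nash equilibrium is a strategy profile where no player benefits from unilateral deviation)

Nash equilibrium: (A, X), (A, Y)

Work:
Best responses:
  P1 vs X: payoffs [5, 5] → best response A/B (payoff 5)
  P1 vs Y: payoffs [2, 0] → best response A (payoff 2)
  P2 vs A: payoffs [1, 1] → best response X/Y (payoff 1)
  P2 vs B: payoffs [0, 3] → best response Y (payoff 3)
Mutual best responses: (A,X), (A,Y) → Nash equilibria.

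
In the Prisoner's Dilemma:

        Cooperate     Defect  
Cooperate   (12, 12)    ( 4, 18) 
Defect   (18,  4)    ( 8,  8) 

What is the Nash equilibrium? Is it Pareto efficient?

(Defect, Defect) is NE; not Pareto efficient

Work:
Defect dominates Cooperate for both players:
If P2 cooperates: Defect (18) > Cooperate (12)
If P2 defects: Defect (8) > Cooperate (4)
NE: (Defect, Defect) with payoff (8, 8)
But (Cooperate, Cooperate) = (12, 12) Pareto dominates (8, 8)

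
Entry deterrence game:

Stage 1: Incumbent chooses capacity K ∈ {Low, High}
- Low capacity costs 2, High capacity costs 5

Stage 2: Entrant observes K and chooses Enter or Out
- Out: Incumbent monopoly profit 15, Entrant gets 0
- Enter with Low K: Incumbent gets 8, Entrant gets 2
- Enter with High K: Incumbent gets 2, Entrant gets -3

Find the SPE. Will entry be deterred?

SPE: (High, Enter|Low, Out|High); Entry deterred. Incumbent net profit = 10

Work:
After Low K: Entrant enters (2 > 0)
After High K: Entrant stays out (-3 < 0)
Incumbent: Low → 8−2=6, High → 15−5=10
Incumbent chooses High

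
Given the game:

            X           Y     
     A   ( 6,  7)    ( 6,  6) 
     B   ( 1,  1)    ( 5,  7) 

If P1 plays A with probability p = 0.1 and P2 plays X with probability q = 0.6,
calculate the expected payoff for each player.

E[P1] = 2.94, E[P2] = 3.72

Work:
E[P1] = p·q·π₁(A,X) + p·(1-q)·π₁(A,Y) + (1-p)·q·π₁(B,X) + (1-p)·(1-q)·π₁(B,Y)
= 0.1·0.6·6 + 0.1·0.4·6 + 0.9·0.6·1 + 0.9·0.4·5
= 2.94

E[P2] = 3.72 (similar calculation)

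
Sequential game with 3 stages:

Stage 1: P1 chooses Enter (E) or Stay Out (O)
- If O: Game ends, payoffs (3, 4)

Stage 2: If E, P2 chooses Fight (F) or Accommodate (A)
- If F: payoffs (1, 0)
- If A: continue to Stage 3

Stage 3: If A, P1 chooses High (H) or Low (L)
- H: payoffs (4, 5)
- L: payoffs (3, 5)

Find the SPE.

SPE: (E, A, H); Outcome (4, 5)

Work:
Stage 3: P1 chooses H (4 vs 3)
Stage 2: P2: F->0, A->5 (anticipating H). Choose A
Stage 1: P1: O->3, E->4 (anticipating A, H). Choose E
SPE path: E -> A -> H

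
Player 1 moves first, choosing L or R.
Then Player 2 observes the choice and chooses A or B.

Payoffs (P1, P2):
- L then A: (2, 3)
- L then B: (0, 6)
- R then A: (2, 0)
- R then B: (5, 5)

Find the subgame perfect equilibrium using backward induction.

P1 plays R, P2 plays B after L and B after R; Payoff (5, 5)

Work:
Backward induction:
After L: P2 chooses B → P1 gets 0
After R: P2 chooses B → P1 gets 5
P1 chooses R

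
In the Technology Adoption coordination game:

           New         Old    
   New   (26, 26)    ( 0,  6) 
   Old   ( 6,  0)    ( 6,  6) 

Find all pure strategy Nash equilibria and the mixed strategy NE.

Pure NE: (New, New) and (Old, Old); Mixed NE: p = 0.2308, q = 0.2308

Work:
Check pure NE:
(New, New): (26, 26) - no unilateral deviation beneficial
(Old, Old): (6, 6) - no unilateral deviation beneficial
Mixed NE: P1 plays New with p = 0.2308, P2 plays New with q = 0.2308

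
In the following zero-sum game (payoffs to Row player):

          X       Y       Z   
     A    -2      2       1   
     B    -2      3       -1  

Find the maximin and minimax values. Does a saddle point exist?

Maximin = -2, Minimax = -2, Saddle: True

Work:
Row minimums: [-2, -2] → maximin = -2
Column maximums: [-2, 3, 1] → minimax = -2
Saddle point exists! Game value = -2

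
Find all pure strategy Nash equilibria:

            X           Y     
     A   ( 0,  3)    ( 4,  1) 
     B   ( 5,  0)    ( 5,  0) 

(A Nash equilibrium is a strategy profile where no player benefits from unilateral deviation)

Nash equilibrium: (B, X), (B, Y)

Work:
Best responses:
  P1 vs X: payoffs [0, 5] → best response B (payoff 5)
  P1 vs Y: payoffs [4, 5] → best response B (payoff 5)
  P2 vs A: payoffs [3, 1] → best response X (payoff 3)
  P2 vs B: payoffs [0, 0] → best response X/Y (payoff 0)
Mutual best responses: (B,X), (B,Y) → Nash equilibria.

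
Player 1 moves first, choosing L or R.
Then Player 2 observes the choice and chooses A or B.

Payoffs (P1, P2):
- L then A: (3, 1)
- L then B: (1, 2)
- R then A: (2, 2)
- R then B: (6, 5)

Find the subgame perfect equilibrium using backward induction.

P1 plays R, P2 plays B after L and B after R; Payoff (6, 5)

Work:
Backward induction:
After L: P2 chooses B → P1 gets 1
After R: P2 chooses B → P1 gets 6
P1 chooses R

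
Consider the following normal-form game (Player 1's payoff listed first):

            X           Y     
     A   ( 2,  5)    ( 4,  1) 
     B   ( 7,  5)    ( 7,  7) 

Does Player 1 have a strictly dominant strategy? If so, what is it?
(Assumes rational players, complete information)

Yes, Player 1's strictly dominant strategy is B

Work:
A strategy strictly dominates another if it gives a strictly higher payoff against every opponent action. Compare each pair of P1's strategies column-by-column:
  A vs B: [2 vs 7, 4 vs 7] → A does not strictly dominate B (column X: 2 ≤ 7)
  B vs A: [7 vs 2, 7 vs 4] → B strictly dominates A
B strictly dominates every other strategy → strictly dominant.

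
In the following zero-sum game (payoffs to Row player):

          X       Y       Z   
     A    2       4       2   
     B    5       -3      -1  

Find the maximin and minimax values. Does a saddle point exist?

Maximin = 2, Minimax = 2, Saddle: True

Work:
Row minimums: [2, -3] → maximin = 2
Column maximums: [5, 4, 2] → minimax = 2
Saddle point exists! Game value = 2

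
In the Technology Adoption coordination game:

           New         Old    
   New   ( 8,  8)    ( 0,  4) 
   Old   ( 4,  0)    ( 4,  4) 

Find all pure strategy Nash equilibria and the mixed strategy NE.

Pure NE: (New, New) and (Old, Old); Mixed NE: p = 0.5, q = 0.5

Work:
Check pure NE:
(New, New): (8, 8) - no unilateral deviation beneficial
(Old, Old): (4, 4) - no unilateral deviation beneficial
Mixed NE: P1 plays New with p = 0.5, P2 plays New with q = 0.5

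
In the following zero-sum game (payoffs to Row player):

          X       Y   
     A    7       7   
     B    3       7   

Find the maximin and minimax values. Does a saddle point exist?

Maximin = 7, Minimax = 7, Saddle: True

Work:
Row minimums: [7, 3] → maximin = 7
Column maximums: [7, 7] → minimax = 7
Saddle point exists! Game value = 7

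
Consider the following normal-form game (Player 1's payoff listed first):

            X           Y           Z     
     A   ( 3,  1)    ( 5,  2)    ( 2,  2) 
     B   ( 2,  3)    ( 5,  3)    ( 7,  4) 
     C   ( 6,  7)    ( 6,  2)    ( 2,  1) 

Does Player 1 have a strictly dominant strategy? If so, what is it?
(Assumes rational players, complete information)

No strictly dominant strategy exists for Player 1

Work:
A strategy strictly dominates another if it gives a strictly higher payoff against every opponent action. Compare each pair of P1's strategies column-by-column:
  A vs B: [3 vs 2, 5 vs 5, 2 vs 7] → A does not strictly dominate B (column Y: 5 ≤ 5)
  A vs C: [3 vs 6, 5 vs 6, 2 vs 2] → A does not strictly dominate C (column X: 3 ≤ 6)
  B vs A: [2 vs 3, 5 vs 5, 7 vs 2] → B does not strictly dominate A (column X: 2 ≤ 3)
  B vs C: [2 vs 6, 5 vs 6, 7 vs 2] → B does not strictly dominate C (column X: 2 ≤ 6)
  C vs A: [6 vs 3, 6 vs 5, 2 vs 2] → C does not strictly dominate A (column Z: 2 ≤ 2)
  C vs B: [6 vs 2, 6 vs 5, 2 vs 7] → C does not strictly dominate B (column Z: 2 ≤ 7)
No single strategy strictly dominates all others → no strictly dominant strategy.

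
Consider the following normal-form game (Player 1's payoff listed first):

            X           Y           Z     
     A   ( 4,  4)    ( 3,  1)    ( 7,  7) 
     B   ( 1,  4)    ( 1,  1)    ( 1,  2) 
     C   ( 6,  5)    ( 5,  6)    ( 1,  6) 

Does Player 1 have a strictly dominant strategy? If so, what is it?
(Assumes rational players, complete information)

No strictly dominant strategy exists for Player 1

Work:
A strategy strictly dominates another if it gives a strictly higher payoff against every opponent action. Compare each pair of P1's strategies column-by-column:
  A vs B: [4 vs 1, 3 vs 1, 7 vs 1] → A strictly dominates B
  A vs C: [4 vs 6, 3 vs 5, 7 vs 1] → A does not strictly dominate C (column X: 4 ≤ 6)
  B vs A: [1 vs 4, 1 vs 3, 1 vs 7] → B does not strictly dominate A (column X: 1 ≤ 4)
  B vs C: [1 vs 6, 1 vs 5, 1 vs 1] → B does not strictly dominate C (column X: 1 ≤ 6)
  C vs A: [6 vs 4, 5 vs 3, 1 vs 7] → C does not strictly dominate A (column Z: 1 ≤ 7)
  C vs B: [6 vs 1, 5 vs 1, 1 vs 1] → C does not strictly dominate B (column Z: 1 ≤ 1)
No single strategy strictly dominates all others → no strictly dominant strategy.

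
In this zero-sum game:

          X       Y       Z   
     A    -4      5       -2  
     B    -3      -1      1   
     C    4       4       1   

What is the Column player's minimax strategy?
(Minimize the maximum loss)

Column should play Z, value = 1

Work:
Column player minimizes Row's maximum payoff:
Column X: max payoff to Row = 4
Column Y: max payoff to Row = 5
Column Z: max payoff to Row = 1
Minimum is 1, achieved by column Z.
Minimax strategy: Z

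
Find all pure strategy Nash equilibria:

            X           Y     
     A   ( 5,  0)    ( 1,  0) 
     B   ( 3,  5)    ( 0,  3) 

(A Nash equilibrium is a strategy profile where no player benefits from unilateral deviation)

Nash equilibrium: (A, X), (A, Y)

Work:
Best responses:
  P1 vs X: payoffs [5, 3] → best response A (payoff 5)
  P1 vs Y: payoffs [1, 0] → best response A (payoff 1)
  P2 vs A: payoffs [0, 0] → best response X/Y (payoff 0)
  P2 vs B: payoffs [5, 3] → best response X (payoff 5)
Mutual best responses: (A,X), (A,Y) → Nash equilibria.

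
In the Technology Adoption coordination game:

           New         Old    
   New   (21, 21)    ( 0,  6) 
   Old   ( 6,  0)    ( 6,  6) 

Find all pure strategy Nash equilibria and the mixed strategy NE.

Pure NE: (New, New) and (Old, Old); Mixed NE: p = 0.2857, q = 0.2857

Work:
Check pure NE:
(New, New): (21, 21) - no unilateral deviation beneficial
(Old, Old): (6, 6) - no unilateral deviation beneficial
Mixed NE: P1 plays New with p = 0.2857, P2 plays New with q = 0.2857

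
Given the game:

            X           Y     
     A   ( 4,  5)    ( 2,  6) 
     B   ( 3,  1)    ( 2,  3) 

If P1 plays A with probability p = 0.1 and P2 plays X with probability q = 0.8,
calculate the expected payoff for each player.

E[P1] = 2.88, E[P2] = 1.78

Work:
E[P1] = p·q·π₁(A,X) + p·(1-q)·π₁(A,Y) + (1-p)·q·π₁(B,X) + (1-p)·(1-q)·π₁(B,Y)
= 0.1·0.8·4 + 0.1·0.2·2 + 0.9·0.8·3 + 0.9·0.2·2
= 2.88

E[P2] = 1.78 (similar calculation)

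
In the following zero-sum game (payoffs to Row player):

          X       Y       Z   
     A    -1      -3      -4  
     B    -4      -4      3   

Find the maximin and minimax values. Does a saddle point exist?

Maximin = -4, Minimax = -3, Saddle: False

Work:
Row minimums: [-4, -4] → maximin = -4
Column maximums: [-1, -3, 3] → minimax = -3
No saddle point (maximin ≠ minimax). Mixed strategy needed.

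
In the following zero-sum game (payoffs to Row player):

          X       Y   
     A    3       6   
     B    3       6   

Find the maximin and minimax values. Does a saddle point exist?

Maximin = 3, Minimax = 3, Saddle: True

Work:
Row minimums: [3, 3] → maximin = 3
Column maximums: [3, 6] → minimax = 3
Saddle point exists! Game value = 3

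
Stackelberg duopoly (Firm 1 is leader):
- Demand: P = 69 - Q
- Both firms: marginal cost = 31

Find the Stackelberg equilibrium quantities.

q₁* (leader) = 19.0, q₂* (follower) = 9.5

Work:
Follower's reaction: q₂ = (a - c - q₁)/2
Leader substitutes: π₁ = q₁·(a - q₁ - (a-c-q₁)/2 - c)
FOC: q₁* = (69 - 31)/2 = 19.00
Then: q₂* = (69 - 31 - 19.0)/2 = 9.50
Leader has first-mover advantage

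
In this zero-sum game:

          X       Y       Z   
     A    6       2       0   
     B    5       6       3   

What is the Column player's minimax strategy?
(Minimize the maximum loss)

Column should play Z, value = 3

Work:
Column player minimizes Row's maximum payoff:
Column X: max payoff to Row = 6
Column Y: max payoff to Row = 6
Column Z: max payoff to Row = 3
Minimum is 3, achieved by column Z.
Minimax strategy: Z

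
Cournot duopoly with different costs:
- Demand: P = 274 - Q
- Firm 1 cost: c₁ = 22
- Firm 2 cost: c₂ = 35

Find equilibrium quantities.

q₁* = 88.33, q₂* = 75.33

Work:
Reaction: q₁ = (274 - 22 - q₂)/2
Reaction: q₂ = (274 - 35 - q₁)/2
Solve simultaneously:
q₁* = (274 - 2×22 + 35)/3 = 88.33
q₂* = (274 - 2×35 + 22)/3 = 75.33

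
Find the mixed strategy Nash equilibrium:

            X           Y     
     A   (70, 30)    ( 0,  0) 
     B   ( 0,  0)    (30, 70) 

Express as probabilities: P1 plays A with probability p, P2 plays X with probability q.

p = 0.7, q = 0.3

Work:
Find probabilities that make opponent indifferent:
P2 chooses q to make P1 indifferent between A and B
P1 chooses p to make P2 indifferent between X and Y
Mixed NE: P1 plays (A: 0.7, B: 0.3), P2 plays (X: 0.3, Y: 0.7)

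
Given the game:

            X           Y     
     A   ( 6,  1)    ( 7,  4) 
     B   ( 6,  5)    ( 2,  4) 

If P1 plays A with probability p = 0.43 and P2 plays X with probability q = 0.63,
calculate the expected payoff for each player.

E[P1] = 5.3155, E[P2] = 3.5464

Work:
E[P1] = p·q·π₁(A,X) + p·(1-q)·π₁(A,Y) + (1-p)·q·π₁(B,X) + (1-p)·(1-q)·π₁(B,Y)
= 0.43·0.63·6 + 0.43·0.37·7 + 0.57·0.63·6 + 0.57·0.37·2
= 5.3155

E[P2] = 3.5464 (similar calculation)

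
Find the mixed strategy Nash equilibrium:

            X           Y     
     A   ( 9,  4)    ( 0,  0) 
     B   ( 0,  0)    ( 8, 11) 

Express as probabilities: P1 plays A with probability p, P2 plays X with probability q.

p = 0.7333, q = 0.4706

Work:
Find probabilities that make opponent indifferent:
P2 chooses q to make P1 indifferent between A and B
P1 chooses p to make P2 indifferent between X and Y
Mixed NE: P1 plays (A: 0.7333, B: 0.2667), P2 plays (X: 0.4706, Y: 0.5294)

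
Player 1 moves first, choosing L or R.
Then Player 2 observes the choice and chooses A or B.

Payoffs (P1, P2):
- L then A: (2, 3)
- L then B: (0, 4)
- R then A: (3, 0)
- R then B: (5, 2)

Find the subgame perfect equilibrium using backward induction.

P1 plays R, P2 plays B after L and B after R; Payoff (5, 2)

Work:
Backward induction:
After L: P2 chooses B → P1 gets 0
After R: P2 chooses B → P1 gets 5
P1 chooses R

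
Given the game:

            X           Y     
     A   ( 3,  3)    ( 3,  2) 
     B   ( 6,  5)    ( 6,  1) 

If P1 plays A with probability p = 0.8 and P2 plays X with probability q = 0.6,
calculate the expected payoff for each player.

E[P1] = 3.6, E[P2] = 2.76

Work:
E[P1] = p·q·π₁(A,X) + p·(1-q)·π₁(A,Y) + (1-p)·q·π₁(B,X) + (1-p)·(1-q)·π₁(B,Y)
= 0.8·0.6·3 + 0.8·0.4·3 + 0.2·0.6·6 + 0.2·0.4·6
= 3.6

E[P2] = 2.76 (similar calculation)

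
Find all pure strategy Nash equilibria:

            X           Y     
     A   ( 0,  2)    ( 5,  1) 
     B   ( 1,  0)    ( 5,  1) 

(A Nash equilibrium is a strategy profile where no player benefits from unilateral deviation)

Nash equilibrium: (B, Y)

Work:
Best responses:
  P1 vs X: payoffs [0, 1] → best response B (payoff 1)
  P1 vs Y: payoffs [5, 5] → best response A/B (payoff 5)
  P2 vs A: payoffs [2, 1] → best response X (payoff 2)
  P2 vs B: payoffs [0, 1] → best response Y (payoff 1)
Mutual best responses: (B,Y) → Nash equilibria.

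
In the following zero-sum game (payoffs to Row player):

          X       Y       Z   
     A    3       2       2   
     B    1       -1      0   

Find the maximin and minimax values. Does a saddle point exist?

Maximin = 2, Minimax = 2, Saddle: True

Work:
Row minimums: [2, -1] → maximin = 2
Column maximums: [3, 2, 2] → minimax = 2
Saddle point exists! Game value = 2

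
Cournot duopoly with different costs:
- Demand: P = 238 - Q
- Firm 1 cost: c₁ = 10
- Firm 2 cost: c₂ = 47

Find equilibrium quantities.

q₁* = 88.33, q₂* = 51.33

Work:
Reaction: q₁ = (238 - 10 - q₂)/2
Reaction: q₂ = (238 - 47 - q₁)/2
Solve simultaneously:
q₁* = (238 - 2×10 + 47)/3 = 88.33
q₂* = (238 - 2×47 + 10)/3 = 51.33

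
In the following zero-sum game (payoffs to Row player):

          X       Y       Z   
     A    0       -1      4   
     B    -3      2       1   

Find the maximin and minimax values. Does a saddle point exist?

Maximin = -1, Minimax = 0, Saddle: False

Work:
Row minimums: [-1, -3] → maximin = -1
Column maximums: [0, 2, 4] → minimax = 0
No saddle point (maximin ≠ minimax). Mixed strategy needed.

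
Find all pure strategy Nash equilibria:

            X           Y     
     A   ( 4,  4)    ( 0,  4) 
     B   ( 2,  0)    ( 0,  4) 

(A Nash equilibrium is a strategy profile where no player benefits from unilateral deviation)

Nash equilibrium: (A, X), (A, Y), (B, Y)

Work:
Best responses:
  P1 vs X: payoffs [4, 2] → best response A (payoff 4)
  P1 vs Y: payoffs [0, 0] → best response A/B (payoff 0)
  P2 vs A: payoffs [4, 4] → best response X/Y (payoff 4)
  P2 vs B: payoffs [0, 4] → best response Y (payoff 4)
Mutual best responses: (A,X), (A,Y), (B,Y) → Nash equilibria.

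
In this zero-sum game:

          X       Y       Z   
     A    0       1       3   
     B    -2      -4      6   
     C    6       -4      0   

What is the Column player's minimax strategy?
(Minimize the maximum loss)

Column should play Y, value = 1

Work:
Column player minimizes Row's maximum payoff:
Column X: max payoff to Row = 6
Column Y: max payoff to Row = 1
Column Z: max payoff to Row = 6
Minimum is 1, achieved by column Y.
Minimax strategy: Y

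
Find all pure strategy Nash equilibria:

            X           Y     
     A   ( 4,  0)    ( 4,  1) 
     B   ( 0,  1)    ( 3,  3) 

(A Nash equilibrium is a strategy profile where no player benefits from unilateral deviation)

Nash equilibrium: (A, Y)

Work:
Best responses:
  P1 vs X: payoffs [4, 0] → best response A (payoff 4)
  P1 vs Y: payoffs [4, 3] → best response A (payoff 4)
  P2 vs A: payoffs [0, 1] → best response Y (payoff 1)
  P2 vs B: payoffs [1, 3] → best response Y (payoff 3)
Mutual best responses: (A,Y) → Nash equilibria.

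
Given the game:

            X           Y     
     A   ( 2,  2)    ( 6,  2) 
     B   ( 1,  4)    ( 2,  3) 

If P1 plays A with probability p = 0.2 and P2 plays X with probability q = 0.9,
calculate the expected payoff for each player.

E[P1] = 1.36, E[P2] = 3.52

Work:
E[P1] = p·q·π₁(A,X) + p·(1-q)·π₁(A,Y) + (1-p)·q·π₁(B,X) + (1-p)·(1-q)·π₁(B,Y)
= 0.2·0.9·2 + 0.2·0.1·6 + 0.8·0.9·1 + 0.8·0.1·2
= 1.36

E[P2] = 3.52 (similar calculation)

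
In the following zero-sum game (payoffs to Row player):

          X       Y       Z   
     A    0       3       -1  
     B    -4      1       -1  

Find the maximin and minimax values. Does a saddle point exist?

Maximin = -1, Minimax = -1, Saddle: True

Work:
Row minimums: [-1, -4] → maximin = -1
Column maximums: [0, 3, -1] → minimax = -1
Saddle point exists! Game value = -1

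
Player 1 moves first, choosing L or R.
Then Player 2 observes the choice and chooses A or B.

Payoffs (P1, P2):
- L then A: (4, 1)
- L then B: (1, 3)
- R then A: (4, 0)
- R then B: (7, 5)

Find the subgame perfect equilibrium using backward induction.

P1 plays R, P2 plays B after L and B after R; Payoff (7, 5)

Work:
Backward induction:
After L: P2 chooses B → P1 gets 1
After R: P2 chooses B → P1 gets 7
P1 chooses R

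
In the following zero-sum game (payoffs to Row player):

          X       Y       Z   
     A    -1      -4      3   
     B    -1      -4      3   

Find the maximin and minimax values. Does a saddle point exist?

Maximin = -4, Minimax = -4, Saddle: True

Work:
Row minimums: [-4, -4] → maximin = -4
Column maximums: [-1, -4, 3] → minimax = -4
Saddle point exists! Game value = -4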